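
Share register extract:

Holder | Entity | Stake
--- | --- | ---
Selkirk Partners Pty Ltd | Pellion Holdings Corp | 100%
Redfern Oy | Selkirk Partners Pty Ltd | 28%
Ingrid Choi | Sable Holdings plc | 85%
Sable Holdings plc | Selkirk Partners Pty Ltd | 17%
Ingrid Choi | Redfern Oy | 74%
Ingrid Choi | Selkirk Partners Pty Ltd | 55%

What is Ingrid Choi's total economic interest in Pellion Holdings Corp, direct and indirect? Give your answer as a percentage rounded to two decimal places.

Ingrid reaches Pellion along 3 paths.
Via Selkirk: 55% × 100% = 55%.
Via Redfern → Selkirk: 74% × 28% × 100% = 20.72%.
Via Sable → Selkirk: 85% × 17% × 100% = 14.45%.
Total: 55% + 20.72% + 14.45% = 90.17%.

90.17%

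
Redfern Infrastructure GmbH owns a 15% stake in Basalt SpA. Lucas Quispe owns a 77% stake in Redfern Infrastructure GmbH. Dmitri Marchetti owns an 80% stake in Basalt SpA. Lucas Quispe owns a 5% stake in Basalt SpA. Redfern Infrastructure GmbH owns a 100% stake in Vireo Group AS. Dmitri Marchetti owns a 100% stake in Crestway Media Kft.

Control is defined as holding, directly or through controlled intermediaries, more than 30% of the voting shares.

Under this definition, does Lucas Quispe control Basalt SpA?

No

Lucas holds 77% of Redfern, so Lucas controls Redfern.
Redfern holds 100% of Vireo, so Lucas controls Vireo.
In Basalt, Lucas's side holds only 5% + 15% = 20%, not > 30%.
So Lucas does not control Basalt.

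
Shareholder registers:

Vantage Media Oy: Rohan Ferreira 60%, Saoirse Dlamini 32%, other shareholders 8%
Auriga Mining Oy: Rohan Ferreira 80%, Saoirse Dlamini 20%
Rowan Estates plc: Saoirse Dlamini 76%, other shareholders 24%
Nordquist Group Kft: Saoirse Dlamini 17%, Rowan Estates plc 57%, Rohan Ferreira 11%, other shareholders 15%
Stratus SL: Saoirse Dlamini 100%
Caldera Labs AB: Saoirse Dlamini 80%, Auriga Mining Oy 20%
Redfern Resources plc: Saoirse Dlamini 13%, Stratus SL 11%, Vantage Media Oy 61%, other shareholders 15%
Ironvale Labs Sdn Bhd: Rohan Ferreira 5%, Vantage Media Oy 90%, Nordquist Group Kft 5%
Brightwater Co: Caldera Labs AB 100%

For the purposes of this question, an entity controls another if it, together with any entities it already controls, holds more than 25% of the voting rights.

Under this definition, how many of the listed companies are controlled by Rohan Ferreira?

Rohan holds 60% of Vantage, so Rohan controls Vantage.
Rohan holds 80% of Auriga, so Rohan controls Auriga.
Vantage holds 61% of Redfern, so Rohan controls Redfern.
Rohan and Vantage together hold 5% + 90% = 95% of Ironvale, so Rohan controls Ironvale.
No other company's threshold is met.
Rohan controls 4 companies.

4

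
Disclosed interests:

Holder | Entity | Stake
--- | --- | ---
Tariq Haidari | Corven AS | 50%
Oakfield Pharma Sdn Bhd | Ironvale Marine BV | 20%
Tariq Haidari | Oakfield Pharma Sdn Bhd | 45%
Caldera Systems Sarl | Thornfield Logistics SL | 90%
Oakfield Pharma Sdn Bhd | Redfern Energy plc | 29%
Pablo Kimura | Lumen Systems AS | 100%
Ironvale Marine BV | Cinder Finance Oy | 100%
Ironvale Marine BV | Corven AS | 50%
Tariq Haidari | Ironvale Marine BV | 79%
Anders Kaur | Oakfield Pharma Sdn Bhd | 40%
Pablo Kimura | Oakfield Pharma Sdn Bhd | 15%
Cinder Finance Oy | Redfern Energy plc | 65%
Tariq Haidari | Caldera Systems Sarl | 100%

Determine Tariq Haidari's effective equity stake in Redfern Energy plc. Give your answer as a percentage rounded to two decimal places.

Tariq reaches Redfern along 3 paths.
Via Oakfield: 45% × 29% = 13.05%.
Via Ironvale → Cinder: 79% × 100% × 65% = 51.35%.
Via Oakfield → Ironvale → Cinder: 45% × 20% × 100% × 65% = 5.85%.
Total: 13.05% + 51.35% + 5.85% = 70.25%.

70.25%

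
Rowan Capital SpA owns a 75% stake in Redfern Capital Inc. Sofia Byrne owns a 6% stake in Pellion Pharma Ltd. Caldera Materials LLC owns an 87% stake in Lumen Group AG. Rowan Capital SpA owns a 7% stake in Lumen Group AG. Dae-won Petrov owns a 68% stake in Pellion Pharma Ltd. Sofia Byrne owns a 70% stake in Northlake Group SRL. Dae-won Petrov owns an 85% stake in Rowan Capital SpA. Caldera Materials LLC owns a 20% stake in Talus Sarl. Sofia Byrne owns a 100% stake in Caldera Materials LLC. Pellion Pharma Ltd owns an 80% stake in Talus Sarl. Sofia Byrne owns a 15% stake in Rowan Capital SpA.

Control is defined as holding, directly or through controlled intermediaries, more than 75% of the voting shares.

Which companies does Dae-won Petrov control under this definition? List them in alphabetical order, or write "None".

Rowan Capital SpA

Dae-won holds 85% of Rowan, so Dae-won controls Rowan.
No other company's threshold is met.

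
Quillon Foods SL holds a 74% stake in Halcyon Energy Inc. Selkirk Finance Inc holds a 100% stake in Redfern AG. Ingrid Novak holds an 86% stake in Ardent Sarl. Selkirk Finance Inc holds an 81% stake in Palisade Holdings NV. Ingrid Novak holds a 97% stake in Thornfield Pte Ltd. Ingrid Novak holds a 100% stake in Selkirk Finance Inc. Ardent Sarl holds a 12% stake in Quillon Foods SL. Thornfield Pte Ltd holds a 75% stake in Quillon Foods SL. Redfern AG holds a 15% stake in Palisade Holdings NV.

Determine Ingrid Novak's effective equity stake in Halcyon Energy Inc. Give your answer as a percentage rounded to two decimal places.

Ingrid reaches Halcyon along 2 paths.
Via Thornfield → Quillon: 97% × 75% × 74% = 53.835%.
Via Ardent → Quillon: 86% × 12% × 74% = 7.6368%.
Total: 53.835% + 7.6368% = 61.4718%.
Rounded: 61.47%.

61.47%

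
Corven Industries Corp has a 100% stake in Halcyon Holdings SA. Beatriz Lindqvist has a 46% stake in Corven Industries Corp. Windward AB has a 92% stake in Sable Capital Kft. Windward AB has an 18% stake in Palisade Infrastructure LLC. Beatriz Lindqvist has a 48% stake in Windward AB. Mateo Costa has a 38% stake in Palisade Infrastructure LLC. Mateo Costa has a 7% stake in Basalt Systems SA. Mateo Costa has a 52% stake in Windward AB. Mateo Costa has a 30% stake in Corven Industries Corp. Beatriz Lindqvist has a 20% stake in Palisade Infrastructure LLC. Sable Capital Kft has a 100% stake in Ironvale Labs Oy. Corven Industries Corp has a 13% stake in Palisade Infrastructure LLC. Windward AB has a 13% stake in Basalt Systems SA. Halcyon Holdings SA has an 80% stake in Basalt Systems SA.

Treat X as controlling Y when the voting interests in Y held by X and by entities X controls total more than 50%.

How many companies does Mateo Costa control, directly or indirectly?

4

Mateo holds 52% of Windward, so Mateo controls Windward.
Windward and Mateo together hold 18% + 38% = 56% of Palisade, so Mateo controls Palisade.
Windward holds 92% of Sable, so Mateo controls Sable.
Sable holds 100% of Ironvale, so Mateo controls Ironvale.
No other company's threshold is met.
Mateo controls 4 companies.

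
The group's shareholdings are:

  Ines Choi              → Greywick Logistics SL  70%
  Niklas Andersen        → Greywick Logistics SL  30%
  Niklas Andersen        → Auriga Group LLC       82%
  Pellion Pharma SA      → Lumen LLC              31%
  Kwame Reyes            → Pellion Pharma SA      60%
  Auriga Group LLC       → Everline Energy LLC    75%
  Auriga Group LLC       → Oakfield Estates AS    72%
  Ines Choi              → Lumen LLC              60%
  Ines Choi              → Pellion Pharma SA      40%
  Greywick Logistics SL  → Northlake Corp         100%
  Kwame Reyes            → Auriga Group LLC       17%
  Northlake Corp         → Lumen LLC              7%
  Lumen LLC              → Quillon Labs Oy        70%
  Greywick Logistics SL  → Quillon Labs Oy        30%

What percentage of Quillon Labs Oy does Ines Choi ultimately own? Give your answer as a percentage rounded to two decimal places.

75.11%

Ines reaches Quillon along 4 paths.
Via Greywick: 70% × 30% = 21%.
Via Pellion → Lumen: 40% × 31% × 70% = 8.68%.
Via Lumen: 60% × 70% = 42%.
Via Greywick → Northlake → Lumen: 70% × 100% × 7% × 70% = 3.43%.
Total: 21% + 8.68% + 42% + 3.43% = 75.11%.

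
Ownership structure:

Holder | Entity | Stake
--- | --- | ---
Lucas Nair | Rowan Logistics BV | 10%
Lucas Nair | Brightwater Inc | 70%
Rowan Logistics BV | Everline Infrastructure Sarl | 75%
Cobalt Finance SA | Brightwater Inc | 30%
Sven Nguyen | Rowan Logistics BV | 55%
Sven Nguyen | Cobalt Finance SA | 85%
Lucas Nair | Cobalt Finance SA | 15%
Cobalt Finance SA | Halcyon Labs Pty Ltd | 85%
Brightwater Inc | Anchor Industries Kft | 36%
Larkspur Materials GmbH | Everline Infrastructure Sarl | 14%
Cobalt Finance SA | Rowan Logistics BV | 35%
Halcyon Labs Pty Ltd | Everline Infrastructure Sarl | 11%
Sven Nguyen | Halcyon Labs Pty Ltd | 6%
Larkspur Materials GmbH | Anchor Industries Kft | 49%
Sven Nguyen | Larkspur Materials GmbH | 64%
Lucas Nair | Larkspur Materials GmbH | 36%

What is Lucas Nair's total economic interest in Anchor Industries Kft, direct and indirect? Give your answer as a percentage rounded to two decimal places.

Lucas reaches Anchor along 3 paths.
Via Larkspur: 36% × 49% = 17.64%.
Via Cobalt → Brightwater: 15% × 30% × 36% = 1.62%.
Via Brightwater: 70% × 36% = 25.2%.
Total: 17.64% + 1.62% + 25.2% = 44.46%.

44.46%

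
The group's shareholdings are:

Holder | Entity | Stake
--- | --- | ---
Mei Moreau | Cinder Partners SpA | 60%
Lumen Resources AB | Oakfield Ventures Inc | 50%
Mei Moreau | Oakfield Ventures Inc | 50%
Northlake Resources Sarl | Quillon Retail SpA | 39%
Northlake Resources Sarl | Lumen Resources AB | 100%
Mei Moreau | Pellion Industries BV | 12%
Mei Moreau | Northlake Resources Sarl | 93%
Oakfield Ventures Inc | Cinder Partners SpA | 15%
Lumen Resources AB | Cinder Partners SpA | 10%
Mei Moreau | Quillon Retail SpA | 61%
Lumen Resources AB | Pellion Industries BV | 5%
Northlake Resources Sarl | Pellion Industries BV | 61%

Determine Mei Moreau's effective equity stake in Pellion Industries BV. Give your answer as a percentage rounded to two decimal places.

Mei reaches Pellion along 3 paths.
Via Northlake → Lumen: 93% × 100% × 5% = 4.65%.
Via Northlake: 93% × 61% = 56.73%.
Direct stake: 12% = 12%.
Total: 4.65% + 56.73% + 12% = 73.38%.

73.38%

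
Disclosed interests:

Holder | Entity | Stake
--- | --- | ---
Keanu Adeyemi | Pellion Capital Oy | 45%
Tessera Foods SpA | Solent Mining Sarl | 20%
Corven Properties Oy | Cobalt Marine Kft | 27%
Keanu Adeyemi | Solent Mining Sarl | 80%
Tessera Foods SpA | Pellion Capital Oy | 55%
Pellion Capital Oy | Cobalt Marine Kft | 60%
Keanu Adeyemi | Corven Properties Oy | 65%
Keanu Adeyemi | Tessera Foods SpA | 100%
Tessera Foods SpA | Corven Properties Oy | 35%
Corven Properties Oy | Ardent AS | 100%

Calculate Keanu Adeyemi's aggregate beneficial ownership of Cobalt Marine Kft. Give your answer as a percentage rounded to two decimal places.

87.00%

Keanu reaches Cobalt along 4 paths.
Via Pellion: 45% × 60% = 27%.
Via Tessera → Pellion: 100% × 55% × 60% = 33%.
Via Tessera → Corven: 100% × 35% × 27% = 9.45%.
Via Corven: 65% × 27% = 17.55%.
Total: 27% + 33% + 9.45% + 17.55% = 87%.
Rounded: 87.00%.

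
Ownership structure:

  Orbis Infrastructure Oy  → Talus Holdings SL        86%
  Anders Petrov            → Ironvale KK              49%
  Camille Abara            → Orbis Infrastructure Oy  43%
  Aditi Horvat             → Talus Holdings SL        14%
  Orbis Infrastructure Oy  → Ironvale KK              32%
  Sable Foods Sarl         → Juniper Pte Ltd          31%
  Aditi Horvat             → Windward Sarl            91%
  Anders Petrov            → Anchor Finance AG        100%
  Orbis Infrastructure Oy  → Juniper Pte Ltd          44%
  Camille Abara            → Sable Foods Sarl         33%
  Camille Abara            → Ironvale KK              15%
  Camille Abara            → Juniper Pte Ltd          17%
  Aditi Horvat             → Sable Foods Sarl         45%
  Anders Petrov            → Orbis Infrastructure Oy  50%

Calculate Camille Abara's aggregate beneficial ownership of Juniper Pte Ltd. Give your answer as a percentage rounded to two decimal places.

Camille reaches Juniper along 3 paths.
Via Orbis: 43% × 44% = 18.92%.
Via Sable: 33% × 31% = 10.23%.
Direct stake: 17% = 17%.
Total: 18.92% + 10.23% + 17% = 46.15%.

46.15%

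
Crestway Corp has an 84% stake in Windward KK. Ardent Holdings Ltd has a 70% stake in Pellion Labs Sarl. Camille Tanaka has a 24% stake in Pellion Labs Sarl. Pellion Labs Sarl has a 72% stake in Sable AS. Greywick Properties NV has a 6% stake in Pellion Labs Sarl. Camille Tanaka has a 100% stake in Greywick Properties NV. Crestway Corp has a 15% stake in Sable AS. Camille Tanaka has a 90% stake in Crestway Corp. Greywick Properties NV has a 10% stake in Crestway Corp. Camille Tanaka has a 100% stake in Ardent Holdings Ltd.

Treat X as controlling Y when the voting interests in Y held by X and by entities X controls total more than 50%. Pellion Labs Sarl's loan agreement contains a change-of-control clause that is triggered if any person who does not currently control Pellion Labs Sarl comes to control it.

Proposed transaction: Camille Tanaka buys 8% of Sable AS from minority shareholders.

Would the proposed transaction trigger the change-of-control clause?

The purchase changes only Camille's holdings, so Camille is the only person who could newly come to control Pellion.
Camille holds 100% of Greywick, so Camille controls Greywick.
Camille holds 100% of Ardent, so Camille controls Ardent.
Greywick and Camille and Ardent together hold 6% + 24% + 70% = 100% of Pellion, so Camille controls Pellion.
So Camille already controls Pellion before the transaction.
After the purchase, Camille holds 8% of Sable directly.
Camille controlled Pellion already, so this is not a new person acquiring control; every other person's position is unchanged or reduced.
No new person acquires control, so the clause is not triggered.

No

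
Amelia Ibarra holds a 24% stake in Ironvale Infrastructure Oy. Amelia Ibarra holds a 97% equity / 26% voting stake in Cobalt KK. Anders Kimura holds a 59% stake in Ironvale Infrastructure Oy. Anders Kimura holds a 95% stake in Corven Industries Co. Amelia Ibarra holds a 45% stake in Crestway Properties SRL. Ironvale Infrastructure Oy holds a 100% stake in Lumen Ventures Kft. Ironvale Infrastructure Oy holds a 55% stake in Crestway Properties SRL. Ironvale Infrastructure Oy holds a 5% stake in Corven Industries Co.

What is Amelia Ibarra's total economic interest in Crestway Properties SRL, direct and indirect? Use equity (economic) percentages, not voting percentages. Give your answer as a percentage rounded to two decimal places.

58.20%

Amelia reaches Crestway along 2 paths.
Via Ironvale: 24% × 55% = 13.2%.
Direct stake: 45% = 45%.
Total: 13.2% + 45% = 58.2%.
Rounded: 58.20%.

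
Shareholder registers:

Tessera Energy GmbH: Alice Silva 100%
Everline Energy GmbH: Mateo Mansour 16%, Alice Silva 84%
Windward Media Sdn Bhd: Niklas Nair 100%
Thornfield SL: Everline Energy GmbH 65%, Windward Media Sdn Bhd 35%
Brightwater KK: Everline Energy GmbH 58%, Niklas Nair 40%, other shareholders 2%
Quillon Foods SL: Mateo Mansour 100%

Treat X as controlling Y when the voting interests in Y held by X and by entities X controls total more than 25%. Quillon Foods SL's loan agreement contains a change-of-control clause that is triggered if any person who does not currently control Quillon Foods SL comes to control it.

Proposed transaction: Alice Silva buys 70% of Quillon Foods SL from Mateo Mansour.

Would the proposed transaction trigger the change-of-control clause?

Yes

The purchase adds only to Alice's holdings (Mateo's stake shrinks), so Alice is the only person who could newly come to control Quillon.
Alice holds 100% of Tessera, so Alice controls Tessera.
Alice holds 84% of Everline, so Alice controls Everline.
Everline holds 65% of Thornfield, so Alice controls Thornfield.
Everline holds 58% of Brightwater, so Alice controls Brightwater.
Neither Alice nor any entity Alice controls holds any voting interest in Quillon.
So before the transaction, Alice does not control Quillon.
After the purchase, Alice holds 70% of Quillon directly, and Mateo's stake falls to 30%.
Alice holds 70% of Quillon, so Alice controls Quillon.
Alice did not control Quillon before and does after, so the clause is triggered.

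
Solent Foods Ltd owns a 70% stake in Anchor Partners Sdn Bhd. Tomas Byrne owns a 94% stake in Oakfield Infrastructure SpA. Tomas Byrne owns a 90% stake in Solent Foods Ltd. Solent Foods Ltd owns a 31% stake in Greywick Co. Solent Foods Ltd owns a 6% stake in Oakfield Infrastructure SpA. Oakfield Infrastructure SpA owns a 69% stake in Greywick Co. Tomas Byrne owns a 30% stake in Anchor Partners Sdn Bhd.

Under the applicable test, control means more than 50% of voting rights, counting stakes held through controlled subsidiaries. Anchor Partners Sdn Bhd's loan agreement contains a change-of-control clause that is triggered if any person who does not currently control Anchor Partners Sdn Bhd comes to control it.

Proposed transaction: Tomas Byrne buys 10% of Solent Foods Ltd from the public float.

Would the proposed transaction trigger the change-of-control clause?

The purchase changes only Tomas's holdings, so Tomas is the only person who could newly come to control Anchor.
Tomas holds 90% of Solent, so Tomas controls Solent.
Tomas and Solent together hold 30% + 70% = 100% of Anchor, so Tomas controls Anchor.
So Tomas already controls Anchor before the transaction.
After the purchase, Tomas's direct stake in Solent rises to 90% + 10% = 100%.
Tomas controlled Anchor already, so this is not a new person acquiring control; every other person's position is unchanged or reduced.
No new person acquires control, so the clause is not triggered.

No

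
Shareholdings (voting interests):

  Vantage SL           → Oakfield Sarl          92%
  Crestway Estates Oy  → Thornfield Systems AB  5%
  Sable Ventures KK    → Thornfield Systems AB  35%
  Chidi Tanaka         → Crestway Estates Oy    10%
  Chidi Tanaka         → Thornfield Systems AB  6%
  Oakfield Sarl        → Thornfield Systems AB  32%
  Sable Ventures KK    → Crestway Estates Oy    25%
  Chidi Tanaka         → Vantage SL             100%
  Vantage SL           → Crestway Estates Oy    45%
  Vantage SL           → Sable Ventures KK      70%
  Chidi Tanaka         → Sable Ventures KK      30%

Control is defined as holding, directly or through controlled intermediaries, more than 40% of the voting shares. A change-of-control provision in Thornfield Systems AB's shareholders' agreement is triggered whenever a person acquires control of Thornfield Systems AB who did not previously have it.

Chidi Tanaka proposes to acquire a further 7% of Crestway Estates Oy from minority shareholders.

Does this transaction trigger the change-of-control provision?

No

The purchase changes only Chidi's holdings, so Chidi is the only person who could newly come to control Thornfield.
Chidi holds 100% of Vantage, so Chidi controls Vantage.
Vantage holds 92% of Oakfield, so Chidi controls Oakfield.
Vantage and Chidi together hold 70% + 30% = 100% of Sable, so Chidi controls Sable.
Chidi and Vantage and Sable together hold 10% + 45% + 25% = 80% of Crestway, so Chidi controls Crestway.
Crestway and Oakfield and Sable and Chidi together hold 5% + 32% + 35% + 6% = 78% of Thornfield, so Chidi controls Thornfield.
So Chidi already controls Thornfield before the transaction.
After the purchase, Chidi's direct stake in Crestway rises to 10% + 7% = 17%.
Chidi controlled Thornfield already, so this is not a new person acquiring control; every other person's position is unchanged or reduced.
No new person acquires control, so the clause is not triggered.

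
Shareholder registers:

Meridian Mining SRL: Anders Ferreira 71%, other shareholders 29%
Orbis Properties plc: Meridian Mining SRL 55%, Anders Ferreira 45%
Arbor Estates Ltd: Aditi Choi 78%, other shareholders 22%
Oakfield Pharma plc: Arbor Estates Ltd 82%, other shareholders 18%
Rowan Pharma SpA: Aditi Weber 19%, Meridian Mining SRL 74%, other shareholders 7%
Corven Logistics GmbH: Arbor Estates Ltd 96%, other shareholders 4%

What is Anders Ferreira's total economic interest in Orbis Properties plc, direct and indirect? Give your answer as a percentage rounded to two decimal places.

Anders reaches Orbis along 2 paths.
Via Meridian: 71% × 55% = 39.05%.
Direct stake: 45% = 45%.
Total: 39.05% + 45% = 84.05%.

84.05%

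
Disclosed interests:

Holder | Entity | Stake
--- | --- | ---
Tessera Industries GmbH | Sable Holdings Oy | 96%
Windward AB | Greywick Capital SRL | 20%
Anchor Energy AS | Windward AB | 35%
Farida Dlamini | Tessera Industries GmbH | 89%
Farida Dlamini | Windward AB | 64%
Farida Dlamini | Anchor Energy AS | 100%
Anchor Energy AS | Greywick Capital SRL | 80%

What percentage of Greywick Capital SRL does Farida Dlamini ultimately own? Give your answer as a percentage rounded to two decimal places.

99.80%

Farida reaches Greywick along 3 paths.
Via Windward: 64% × 20% = 12.8%.
Via Anchor → Windward: 100% × 35% × 20% = 7%.
Via Anchor: 100% × 80% = 80%.
Total: 12.8% + 7% + 80% = 99.8%.
Rounded: 99.80%.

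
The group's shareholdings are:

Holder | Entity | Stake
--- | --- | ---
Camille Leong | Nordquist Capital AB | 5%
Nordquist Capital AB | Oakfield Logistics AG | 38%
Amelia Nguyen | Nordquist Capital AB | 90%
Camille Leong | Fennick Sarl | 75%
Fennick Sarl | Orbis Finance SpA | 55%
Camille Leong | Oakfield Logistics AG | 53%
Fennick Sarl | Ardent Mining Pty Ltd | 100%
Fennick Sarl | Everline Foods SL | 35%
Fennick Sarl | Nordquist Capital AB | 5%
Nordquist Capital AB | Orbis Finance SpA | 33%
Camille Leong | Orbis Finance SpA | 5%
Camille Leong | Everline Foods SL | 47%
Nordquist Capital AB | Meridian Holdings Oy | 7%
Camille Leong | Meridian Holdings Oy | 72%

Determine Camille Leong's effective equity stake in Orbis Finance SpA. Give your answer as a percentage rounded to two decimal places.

Camille reaches Orbis along 4 paths.
Via Nordquist: 5% × 33% = 1.65%.
Via Fennick → Nordquist: 75% × 5% × 33% = 1.2375%.
Via Fennick: 75% × 55% = 41.25%.
Direct stake: 5% = 5%.
Total: 1.65% + 1.2375% + 41.25% + 5% = 49.1375%.
Rounded: 49.14%.

49.14%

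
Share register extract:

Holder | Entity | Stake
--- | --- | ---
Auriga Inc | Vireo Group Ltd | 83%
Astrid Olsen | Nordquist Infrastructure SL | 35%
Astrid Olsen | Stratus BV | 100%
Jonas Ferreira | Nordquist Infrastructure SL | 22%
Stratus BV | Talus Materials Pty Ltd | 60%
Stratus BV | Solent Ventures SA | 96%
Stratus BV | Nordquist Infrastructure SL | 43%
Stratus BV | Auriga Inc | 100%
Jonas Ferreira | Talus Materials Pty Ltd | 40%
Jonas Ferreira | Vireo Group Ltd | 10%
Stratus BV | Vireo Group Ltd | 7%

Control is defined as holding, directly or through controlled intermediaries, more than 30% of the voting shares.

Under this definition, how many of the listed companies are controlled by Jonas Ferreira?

Jonas holds 40% of Talus, so Jonas controls Talus.
No other company's threshold is met.
Jonas controls 1 company.

1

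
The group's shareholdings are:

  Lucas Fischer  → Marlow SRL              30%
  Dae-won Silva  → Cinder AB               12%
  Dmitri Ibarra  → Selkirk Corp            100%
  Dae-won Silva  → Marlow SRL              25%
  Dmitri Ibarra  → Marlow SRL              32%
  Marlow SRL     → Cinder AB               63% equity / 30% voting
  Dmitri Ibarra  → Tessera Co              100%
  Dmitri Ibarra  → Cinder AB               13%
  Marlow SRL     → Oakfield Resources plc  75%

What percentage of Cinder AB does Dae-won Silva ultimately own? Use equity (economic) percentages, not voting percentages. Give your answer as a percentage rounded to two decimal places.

27.75%

Dae-won reaches Cinder along 2 paths.
Direct stake: 12% = 12%.
Via Marlow: 25% × 63% = 15.75%.
Total: 12% + 15.75% = 27.75%.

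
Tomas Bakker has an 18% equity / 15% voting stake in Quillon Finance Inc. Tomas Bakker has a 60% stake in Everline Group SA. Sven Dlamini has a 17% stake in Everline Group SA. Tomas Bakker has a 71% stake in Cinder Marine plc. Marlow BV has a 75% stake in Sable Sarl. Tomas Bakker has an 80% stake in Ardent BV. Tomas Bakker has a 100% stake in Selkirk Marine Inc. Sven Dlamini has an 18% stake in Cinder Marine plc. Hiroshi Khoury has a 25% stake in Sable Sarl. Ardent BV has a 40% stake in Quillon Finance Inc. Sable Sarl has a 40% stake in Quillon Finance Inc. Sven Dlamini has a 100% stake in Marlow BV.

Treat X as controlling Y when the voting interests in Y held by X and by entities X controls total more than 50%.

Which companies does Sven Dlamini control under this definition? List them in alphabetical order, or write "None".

Marlow BV, Sable Sarl

Sven holds 100% of Marlow, so Sven controls Marlow.
Marlow holds 75% of Sable, so Sven controls Sable.
No other company's threshold is met.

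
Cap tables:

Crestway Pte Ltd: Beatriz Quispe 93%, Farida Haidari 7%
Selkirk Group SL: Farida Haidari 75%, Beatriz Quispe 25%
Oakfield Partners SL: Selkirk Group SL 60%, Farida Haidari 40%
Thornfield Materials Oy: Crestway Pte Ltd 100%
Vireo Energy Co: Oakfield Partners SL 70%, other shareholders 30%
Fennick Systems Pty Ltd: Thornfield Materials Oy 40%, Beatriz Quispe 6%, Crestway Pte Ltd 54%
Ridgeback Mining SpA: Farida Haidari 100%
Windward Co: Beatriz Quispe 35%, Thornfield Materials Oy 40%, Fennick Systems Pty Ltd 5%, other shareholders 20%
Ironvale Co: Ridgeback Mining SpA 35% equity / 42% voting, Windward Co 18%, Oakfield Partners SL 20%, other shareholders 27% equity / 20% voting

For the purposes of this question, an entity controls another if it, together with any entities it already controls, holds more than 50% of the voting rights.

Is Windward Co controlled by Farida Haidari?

Farida holds 75% of Selkirk, so Farida controls Selkirk.
Selkirk and Farida together hold 60% + 40% = 100% of Oakfield, so Farida controls Oakfield.
Oakfield holds 70% of Vireo, so Farida controls Vireo.
Farida holds 100% of Ridgeback, so Farida controls Ridgeback.
Ridgeback and Oakfield together hold 42% + 20% = 62% of Ironvale, so Farida controls Ironvale.
Neither Farida nor any entity Farida controls holds any voting interest in Windward.
So Farida does not control Windward.

No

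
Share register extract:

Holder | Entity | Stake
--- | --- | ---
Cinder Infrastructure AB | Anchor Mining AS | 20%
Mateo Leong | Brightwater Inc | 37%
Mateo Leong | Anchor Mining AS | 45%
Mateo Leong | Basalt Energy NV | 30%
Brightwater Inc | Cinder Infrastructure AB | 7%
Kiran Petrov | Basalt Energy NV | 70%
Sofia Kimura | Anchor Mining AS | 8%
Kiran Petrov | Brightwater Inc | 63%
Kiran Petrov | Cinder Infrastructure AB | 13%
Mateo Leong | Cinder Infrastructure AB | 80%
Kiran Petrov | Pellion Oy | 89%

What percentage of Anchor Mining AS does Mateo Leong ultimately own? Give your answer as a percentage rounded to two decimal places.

61.52%

Mateo reaches Anchor along 3 paths.
Via Brightwater → Cinder: 37% × 7% × 20% = 0.518%.
Via Cinder: 80% × 20% = 16%.
Direct stake: 45% = 45%.
Total: 0.518% + 16% + 45% = 61.518%.
Rounded: 61.52%.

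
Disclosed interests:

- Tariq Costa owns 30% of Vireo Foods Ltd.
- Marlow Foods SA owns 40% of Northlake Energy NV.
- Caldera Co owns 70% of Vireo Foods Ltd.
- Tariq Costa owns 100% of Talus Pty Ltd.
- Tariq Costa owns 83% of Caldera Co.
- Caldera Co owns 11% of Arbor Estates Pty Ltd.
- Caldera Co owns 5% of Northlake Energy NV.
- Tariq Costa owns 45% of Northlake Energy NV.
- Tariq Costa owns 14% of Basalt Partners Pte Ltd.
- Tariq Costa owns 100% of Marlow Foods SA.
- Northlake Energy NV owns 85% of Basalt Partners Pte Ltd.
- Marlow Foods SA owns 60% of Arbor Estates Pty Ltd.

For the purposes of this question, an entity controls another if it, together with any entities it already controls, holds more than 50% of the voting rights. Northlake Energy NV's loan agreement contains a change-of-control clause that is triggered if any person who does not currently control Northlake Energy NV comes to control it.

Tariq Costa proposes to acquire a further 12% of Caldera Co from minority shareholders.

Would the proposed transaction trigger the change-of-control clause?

The purchase changes only Tariq's holdings, so Tariq is the only person who could newly come to control Northlake.
Tariq holds 100% of Marlow, so Tariq controls Marlow.
Tariq holds 83% of Caldera, so Tariq controls Caldera.
Caldera and Tariq and Marlow together hold 5% + 45% + 40% = 90% of Northlake, so Tariq controls Northlake.
So Tariq already controls Northlake before the transaction.
After the purchase, Tariq's direct stake in Caldera rises to 83% + 12% = 95%.
Tariq controlled Northlake already, so this is not a new person acquiring control; every other person's position is unchanged or reduced.
No new person acquires control, so the clause is not triggered.

No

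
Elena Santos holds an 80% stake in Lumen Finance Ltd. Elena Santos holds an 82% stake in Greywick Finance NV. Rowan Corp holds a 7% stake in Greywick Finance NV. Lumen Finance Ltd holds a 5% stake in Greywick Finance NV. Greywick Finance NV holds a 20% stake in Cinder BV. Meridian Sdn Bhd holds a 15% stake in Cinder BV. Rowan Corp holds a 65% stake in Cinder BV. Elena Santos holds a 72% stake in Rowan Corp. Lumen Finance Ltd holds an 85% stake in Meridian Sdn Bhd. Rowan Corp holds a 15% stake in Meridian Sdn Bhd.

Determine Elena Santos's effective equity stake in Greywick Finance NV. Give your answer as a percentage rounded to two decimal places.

91.04%

Elena reaches Greywick along 3 paths.
Via Rowan: 72% × 7% = 5.04%.
Via Lumen: 80% × 5% = 4%.
Direct stake: 82% = 82%.
Total: 5.04% + 4% + 82% = 91.04%.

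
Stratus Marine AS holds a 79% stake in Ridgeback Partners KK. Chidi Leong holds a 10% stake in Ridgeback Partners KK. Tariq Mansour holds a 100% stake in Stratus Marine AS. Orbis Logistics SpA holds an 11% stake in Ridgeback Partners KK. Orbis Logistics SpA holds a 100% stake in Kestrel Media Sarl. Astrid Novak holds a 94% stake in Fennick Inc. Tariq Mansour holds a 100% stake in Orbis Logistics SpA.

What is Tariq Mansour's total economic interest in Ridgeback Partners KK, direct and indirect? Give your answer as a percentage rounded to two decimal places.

90.00%

Tariq reaches Ridgeback along 2 paths.
Via Orbis: 100% × 11% = 11%.
Via Stratus: 100% × 79% = 79%.
Total: 11% + 79% = 90%.
Rounded: 90.00%.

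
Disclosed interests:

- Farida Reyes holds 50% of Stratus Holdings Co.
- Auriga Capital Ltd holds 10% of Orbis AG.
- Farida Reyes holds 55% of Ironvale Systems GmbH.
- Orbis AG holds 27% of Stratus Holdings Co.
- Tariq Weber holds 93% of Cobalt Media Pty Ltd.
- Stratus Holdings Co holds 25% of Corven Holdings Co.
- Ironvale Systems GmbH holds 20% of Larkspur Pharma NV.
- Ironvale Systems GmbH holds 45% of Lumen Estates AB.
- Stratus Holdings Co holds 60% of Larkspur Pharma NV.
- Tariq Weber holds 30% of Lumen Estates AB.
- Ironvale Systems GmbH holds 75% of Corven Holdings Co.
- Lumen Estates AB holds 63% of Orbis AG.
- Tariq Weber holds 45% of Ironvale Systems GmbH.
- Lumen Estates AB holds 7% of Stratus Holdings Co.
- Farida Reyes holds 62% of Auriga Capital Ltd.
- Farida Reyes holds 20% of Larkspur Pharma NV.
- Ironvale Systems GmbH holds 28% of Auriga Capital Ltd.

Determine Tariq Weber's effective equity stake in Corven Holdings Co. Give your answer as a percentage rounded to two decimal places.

Tariq reaches Corven along 6 paths.
Via Ironvale → Auriga → Orbis → Stratus: 45% × 28% × 10% × 27% × 25% = 0.08505%.
Via Ironvale → Lumen → Orbis → Stratus: 45% × 45% × 63% × 27% × 25% = 0.86113125%.
Via Lumen → Orbis → Stratus: 30% × 63% × 27% × 25% = 1.27575%.
Via Ironvale → Lumen → Stratus: 45% × 45% × 7% × 25% = 0.354375%.
Via Lumen → Stratus: 30% × 7% × 25% = 0.525%.
Via Ironvale: 45% × 75% = 33.75%.
Total: 0.08505% + 0.86113125% + 1.27575% + 0.354375% + 0.525% + 33.75% = 36.85130625%.
Rounded: 36.85%.

36.85%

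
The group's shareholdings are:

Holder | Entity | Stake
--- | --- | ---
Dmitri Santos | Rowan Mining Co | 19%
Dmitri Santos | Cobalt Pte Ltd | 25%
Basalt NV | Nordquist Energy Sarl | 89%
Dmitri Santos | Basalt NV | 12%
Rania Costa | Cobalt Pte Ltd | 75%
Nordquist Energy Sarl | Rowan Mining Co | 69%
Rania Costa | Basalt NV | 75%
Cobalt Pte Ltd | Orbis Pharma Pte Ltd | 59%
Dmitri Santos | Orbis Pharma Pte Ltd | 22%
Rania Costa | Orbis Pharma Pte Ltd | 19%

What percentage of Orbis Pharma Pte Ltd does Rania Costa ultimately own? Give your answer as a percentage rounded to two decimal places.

63.25%

Rania reaches Orbis along 2 paths.
Direct stake: 19% = 19%.
Via Cobalt: 75% × 59% = 44.25%.
Total: 19% + 44.25% = 63.25%.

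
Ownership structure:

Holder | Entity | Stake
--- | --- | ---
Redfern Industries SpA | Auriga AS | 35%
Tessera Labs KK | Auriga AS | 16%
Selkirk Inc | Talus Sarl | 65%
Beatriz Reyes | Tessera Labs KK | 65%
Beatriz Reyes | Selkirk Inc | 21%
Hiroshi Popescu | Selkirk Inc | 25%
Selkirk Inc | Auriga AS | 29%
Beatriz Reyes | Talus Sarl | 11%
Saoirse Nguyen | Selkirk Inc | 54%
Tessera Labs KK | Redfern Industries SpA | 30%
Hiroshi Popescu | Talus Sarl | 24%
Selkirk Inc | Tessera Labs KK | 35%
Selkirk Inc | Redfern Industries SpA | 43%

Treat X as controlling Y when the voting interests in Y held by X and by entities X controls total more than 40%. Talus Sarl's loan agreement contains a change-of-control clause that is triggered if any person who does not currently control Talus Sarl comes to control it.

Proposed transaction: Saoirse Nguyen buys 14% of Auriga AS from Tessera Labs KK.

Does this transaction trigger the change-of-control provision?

The purchase adds only to Saoirse's holdings (Tessera's stake shrinks), so Saoirse is the only person who could newly come to control Talus.
Saoirse holds 54% of Selkirk, so Saoirse controls Selkirk.
Selkirk holds 65% of Talus, so Saoirse controls Talus.
So Saoirse already controls Talus before the transaction.
After the purchase, Saoirse holds 14% of Auriga directly, and Tessera's stake falls to 2%.
Saoirse controlled Talus already, so this is not a new person acquiring control; every other person's position is unchanged or reduced.
No new person acquires control, so the clause is not triggered.

No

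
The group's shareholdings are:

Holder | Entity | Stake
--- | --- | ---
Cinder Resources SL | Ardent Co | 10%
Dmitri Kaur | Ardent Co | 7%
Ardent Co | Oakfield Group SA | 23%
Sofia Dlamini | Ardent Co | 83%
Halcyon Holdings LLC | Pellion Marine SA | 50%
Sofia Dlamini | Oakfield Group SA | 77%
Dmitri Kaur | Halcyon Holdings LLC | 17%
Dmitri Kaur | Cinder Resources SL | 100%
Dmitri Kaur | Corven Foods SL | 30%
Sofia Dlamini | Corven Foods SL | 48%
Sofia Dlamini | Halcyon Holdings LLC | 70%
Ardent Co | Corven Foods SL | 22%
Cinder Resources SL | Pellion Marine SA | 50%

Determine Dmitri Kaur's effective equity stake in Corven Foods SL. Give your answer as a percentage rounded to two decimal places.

33.74%

Dmitri reaches Corven along 3 paths.
Direct stake: 30% = 30%.
Via Cinder → Ardent: 100% × 10% × 22% = 2.2%.
Via Ardent: 7% × 22% = 1.54%.
Total: 30% + 2.2% + 1.54% = 33.74%.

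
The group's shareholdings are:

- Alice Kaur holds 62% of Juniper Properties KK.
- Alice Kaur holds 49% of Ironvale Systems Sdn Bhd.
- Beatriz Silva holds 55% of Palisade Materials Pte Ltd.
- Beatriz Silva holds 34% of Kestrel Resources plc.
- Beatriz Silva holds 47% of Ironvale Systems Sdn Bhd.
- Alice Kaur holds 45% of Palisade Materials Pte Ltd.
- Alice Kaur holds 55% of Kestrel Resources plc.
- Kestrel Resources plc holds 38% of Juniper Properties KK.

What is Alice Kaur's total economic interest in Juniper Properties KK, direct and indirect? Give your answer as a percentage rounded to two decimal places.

82.90%

Alice reaches Juniper along 2 paths.
Via Kestrel: 55% × 38% = 20.9%.
Direct stake: 62% = 62%.
Total: 20.9% + 62% = 82.9%.
Rounded: 82.90%.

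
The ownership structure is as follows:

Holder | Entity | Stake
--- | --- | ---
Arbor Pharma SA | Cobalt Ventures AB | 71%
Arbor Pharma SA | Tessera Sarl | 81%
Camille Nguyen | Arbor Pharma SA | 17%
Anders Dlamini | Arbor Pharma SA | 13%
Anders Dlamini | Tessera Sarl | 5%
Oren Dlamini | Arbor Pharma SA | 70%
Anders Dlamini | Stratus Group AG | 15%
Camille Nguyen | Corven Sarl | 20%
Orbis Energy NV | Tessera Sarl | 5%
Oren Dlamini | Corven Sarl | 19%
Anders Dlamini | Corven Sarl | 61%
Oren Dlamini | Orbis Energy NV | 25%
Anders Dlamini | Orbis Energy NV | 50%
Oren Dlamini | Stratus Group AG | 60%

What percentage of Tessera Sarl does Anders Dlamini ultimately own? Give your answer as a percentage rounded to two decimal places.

18.03%

Anders reaches Tessera along 3 paths.
Via Arbor: 13% × 81% = 10.53%.
Via Orbis: 50% × 5% = 2.5%.
Direct stake: 5% = 5%.
Total: 10.53% + 2.5% + 5% = 18.03%.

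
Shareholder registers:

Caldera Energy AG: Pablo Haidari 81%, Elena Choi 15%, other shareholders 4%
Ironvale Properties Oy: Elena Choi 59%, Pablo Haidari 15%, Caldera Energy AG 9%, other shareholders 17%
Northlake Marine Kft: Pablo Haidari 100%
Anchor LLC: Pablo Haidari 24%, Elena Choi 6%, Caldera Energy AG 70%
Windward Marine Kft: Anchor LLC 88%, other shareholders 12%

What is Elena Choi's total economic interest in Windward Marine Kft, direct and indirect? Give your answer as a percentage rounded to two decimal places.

14.52%

Elena reaches Windward along 2 paths.
Via Anchor: 6% × 88% = 5.28%.
Via Caldera → Anchor: 15% × 70% × 88% = 9.24%.
Total: 5.28% + 9.24% = 14.52%.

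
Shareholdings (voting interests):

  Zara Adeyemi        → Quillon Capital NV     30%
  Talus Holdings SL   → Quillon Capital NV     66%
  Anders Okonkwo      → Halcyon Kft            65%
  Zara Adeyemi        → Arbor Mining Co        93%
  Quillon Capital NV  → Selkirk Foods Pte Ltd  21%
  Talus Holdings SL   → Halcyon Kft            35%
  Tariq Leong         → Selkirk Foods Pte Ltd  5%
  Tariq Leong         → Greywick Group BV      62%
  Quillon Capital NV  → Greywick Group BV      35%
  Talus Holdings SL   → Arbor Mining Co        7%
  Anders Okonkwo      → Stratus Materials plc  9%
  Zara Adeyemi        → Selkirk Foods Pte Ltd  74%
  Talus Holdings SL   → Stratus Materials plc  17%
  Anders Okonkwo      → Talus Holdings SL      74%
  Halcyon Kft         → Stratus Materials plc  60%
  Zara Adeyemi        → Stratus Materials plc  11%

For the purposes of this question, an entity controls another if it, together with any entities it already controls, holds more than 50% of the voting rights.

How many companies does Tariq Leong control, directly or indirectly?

1

Tariq holds 62% of Greywick, so Tariq controls Greywick.
No other company's threshold is met.
Tariq controls 1 company.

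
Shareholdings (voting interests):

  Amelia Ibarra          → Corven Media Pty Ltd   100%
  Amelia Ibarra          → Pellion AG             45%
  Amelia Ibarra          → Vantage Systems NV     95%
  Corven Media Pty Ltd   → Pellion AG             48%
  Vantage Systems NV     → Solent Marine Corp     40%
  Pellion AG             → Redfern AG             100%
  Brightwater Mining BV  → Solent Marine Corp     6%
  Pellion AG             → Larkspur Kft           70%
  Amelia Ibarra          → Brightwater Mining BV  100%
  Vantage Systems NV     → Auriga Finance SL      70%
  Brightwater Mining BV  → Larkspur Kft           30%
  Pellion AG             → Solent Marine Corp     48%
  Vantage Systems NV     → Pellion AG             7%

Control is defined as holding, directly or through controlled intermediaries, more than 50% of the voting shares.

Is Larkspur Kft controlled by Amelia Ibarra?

Amelia holds 100% of Brightwater, so Amelia controls Brightwater.
Amelia holds 100% of Corven, so Amelia controls Corven.
Amelia holds 95% of Vantage, so Amelia controls Vantage.
Corven and Amelia and Vantage together hold 48% + 45% + 7% = 100% of Pellion, so Amelia controls Pellion.
Pellion and Brightwater together hold 70% + 30% = 100% of Larkspur, so Amelia controls Larkspur.

Yes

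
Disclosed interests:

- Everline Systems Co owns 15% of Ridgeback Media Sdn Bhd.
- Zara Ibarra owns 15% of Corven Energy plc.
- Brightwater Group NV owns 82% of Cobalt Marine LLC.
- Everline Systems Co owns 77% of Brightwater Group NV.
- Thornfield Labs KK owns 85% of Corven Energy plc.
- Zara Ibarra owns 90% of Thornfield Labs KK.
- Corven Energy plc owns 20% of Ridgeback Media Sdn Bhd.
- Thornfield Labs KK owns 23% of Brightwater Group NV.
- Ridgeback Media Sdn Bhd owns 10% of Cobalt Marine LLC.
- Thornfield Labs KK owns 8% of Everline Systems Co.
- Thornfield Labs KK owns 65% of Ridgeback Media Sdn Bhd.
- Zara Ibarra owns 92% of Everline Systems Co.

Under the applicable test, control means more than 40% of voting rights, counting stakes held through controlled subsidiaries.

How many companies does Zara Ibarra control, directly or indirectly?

6

Zara holds 90% of Thornfield, so Zara controls Thornfield.
Zara and Thornfield together hold 15% + 85% = 100% of Corven, so Zara controls Corven.
Zara and Thornfield together hold 92% + 8% = 100% of Everline, so Zara controls Everline.
Everline and Thornfield and Corven together hold 15% + 65% + 20% = 100% of Ridgeback, so Zara controls Ridgeback.
Everline and Thornfield together hold 77% + 23% = 100% of Brightwater, so Zara controls Brightwater.
Ridgeback and Brightwater together hold 10% + 82% = 92% of Cobalt, so Zara controls Cobalt.
Zara controls 6 companies.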